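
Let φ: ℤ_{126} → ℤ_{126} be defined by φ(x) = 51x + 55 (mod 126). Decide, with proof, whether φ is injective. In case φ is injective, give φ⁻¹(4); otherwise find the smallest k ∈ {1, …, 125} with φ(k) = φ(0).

By definition, φ is injective when φ(u) = φ(v) forces u = v.
We have gcd(51, 126) = 3 > 1. Taking u = 0 and v = 42: φ(0) = 55 and φ(42) = 51·42 + 55 = 2197 ≡ 55 (mod 126).
So φ(0) = φ(42) while 0 ≠ 42, so φ is not injective.
Since φ is not injective, we find the least positive k with φ(k) = φ(0): this means 51k ≡ 0 (mod 126), i.e. 126 ∣ 51k. Since gcd(51, 126) = 3, dividing through by 3 this holds exactly when 42 ∣ 17k, and as gcd(17, 42) = 1, exactly when 42 ∣ k.
The smallest positive such k is 42.

42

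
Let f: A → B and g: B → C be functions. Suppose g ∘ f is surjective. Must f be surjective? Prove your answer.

No. Take A = {0}, B = {0, 1}, C = {0}, f(a) = 0 for every a ∈ A, and g(b) = 0 for every b ∈ B.
Then g ∘ f is surjective onto {0}, but 1 ∈ B has no preimage under f, so f is not surjective.

not surjective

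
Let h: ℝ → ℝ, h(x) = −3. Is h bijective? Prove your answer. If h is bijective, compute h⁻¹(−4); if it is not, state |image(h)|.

h(0) = −3 = h(1) with 0 ≠ 1, so h is not injective, hence not bijective.
Since h is not bijective, we state |image(h)|: the image of h is {−3}, which has 1 element.

1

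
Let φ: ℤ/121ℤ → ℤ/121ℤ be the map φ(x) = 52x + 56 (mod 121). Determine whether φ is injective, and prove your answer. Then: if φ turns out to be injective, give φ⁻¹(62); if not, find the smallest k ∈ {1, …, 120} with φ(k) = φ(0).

If φ(u) = φ(v), then 52u ≡ 52v (mod 121). Because gcd(52, 121) = 1, we may cancel 52 to get u ≡ v (mod 121).
Therefore φ is injective.
We now compute 52⁻¹ mod 121 explicitly. Euclid's algorithm: 121 = 2·52 + 17, 52 = 3·17 + 1; back-substituting gives 1 = 7·52 − 3·121, so 52⁻¹ ≡ 7 (mod 121).
Since φ is injective, we find φ⁻¹(62): we need 52x ≡ 62 − 56 ≡ 6 (mod 121). Using 52⁻¹ = 7: x ≡ 7·6 = 42, so x = 42.
Check: φ(42) = 52·42 + 56 = 2240 = 18·121 + 62 ≡ 62 (mod 121).

42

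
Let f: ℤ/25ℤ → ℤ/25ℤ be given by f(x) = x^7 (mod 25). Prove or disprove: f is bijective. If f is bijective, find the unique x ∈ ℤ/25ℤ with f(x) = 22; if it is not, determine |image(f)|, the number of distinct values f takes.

21

f(0) = 0^7 = 0.
f(5): Repeated squaring mod 25: 5^1 ≡ 5, 5^2 ≡ 5² = 25 ≡ 0, 5^4 ≡ 0² = 0. Since 7 = 4 + 2 + 1, 5^7 ≡ 0·0·5: 0·0 = 0, then 0·5 = 0. So 5^7 ≡ 0 (mod 25).
So f(0) = f(5) = 0 while 0 ≠ 5, thus f is not injective, hence not bijective.
Since f is not bijective, we determine |image(f)|. Computing x^7 mod 25 for each x (by repeated squaring, reducing mod 25 at every step), the values f(0), f(1), …, f(24) are: 0, 1, 3, 12, 9, 0, 11, 18, 2, 19, 0, 21, 8, 17, 4, 0, 6, 23, 7, 14, 0, 16, 13, 22, 24.
The distinct values are {0, 1, 2, 3, 4, 6, 7, 8, 9, 11, 12, 13, 14, 16, 17, 18, 19, 21, 22, 23, 24}; there are 21 of them.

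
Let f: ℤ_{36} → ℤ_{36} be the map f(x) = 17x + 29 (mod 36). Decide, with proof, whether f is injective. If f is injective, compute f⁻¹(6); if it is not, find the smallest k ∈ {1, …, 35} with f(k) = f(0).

Recall: injectivity means: for all s, t in the domain, f(s) = f(t) implies s = t.
Suppose f(s) = f(t) in ℤ_{36}. Then 17s + 29 ≡ 17t + 29 (mod 36), therefore 17(s − t) ≡ 0 (mod 36).
Since gcd(17, 36) = 1, 17 is invertible modulo 36, so s − t ≡ 0 (mod 36), i.e. s = t.
So f is injective.
We now compute 17⁻¹ mod 36 explicitly. Euclid's algorithm: 36 = 2·17 + 2, 17 = 8·2 + 1; back-substituting gives 1 = 17·17 − 8·36, so 17⁻¹ ≡ 17 (mod 36).
Since f is injective, we compute f⁻¹(6): solve 17x + 29 ≡ 6 (mod 36), i.e. 17x ≡ 13 (mod 36).
Multiplying by 17⁻¹ = 17 gives x ≡ 17·13 = 221 = 6·36 + 5 ≡ 5 (mod 36).
Check: f(5) = 17·5 + 29 = 114 = 3·36 + 6 ≡ 6 (mod 36).

5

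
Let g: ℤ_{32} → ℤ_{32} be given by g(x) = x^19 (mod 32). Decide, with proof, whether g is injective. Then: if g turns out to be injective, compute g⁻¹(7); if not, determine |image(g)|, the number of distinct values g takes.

17

g(0) = 0^19 = 0.
g(2): Repeated squaring mod 32: 2^1 ≡ 2, 2^2 ≡ 2² = 4, 2^4 ≡ 4² = 16, 2^8 ≡ 16² = 256 ≡ 0, 2^16 ≡ 0² = 0. Since 19 = 16 + 2 + 1, 2^19 ≡ 0·4·2: 0·4 = 0, then 0·2 = 0. So 2^19 ≡ 0 (mod 32).
So g(0) = g(2) = 0 while 0 ≠ 2, thus g is not injective.
Since g is not injective, we determine |image(g)|. Computing x^19 mod 32 for each x (by repeated squaring, reducing mod 32 at every step), the values g(0), g(1), …, g(31) are: 0, 1, 0, 27, 0, 29, 0, 23, 0, 25, 0, 19, 0, 21, 0, 15, 0, 17, 0, 11, 0, 13, 0, 7, 0, 9, 0, 3, 0, 5, 0, 31.
The distinct values are {0, 1, 3, 5, 7, 9, 11, 13, 15, 17, 19, 21, 23, 25, 27, 29, 31}; there are 17 of them.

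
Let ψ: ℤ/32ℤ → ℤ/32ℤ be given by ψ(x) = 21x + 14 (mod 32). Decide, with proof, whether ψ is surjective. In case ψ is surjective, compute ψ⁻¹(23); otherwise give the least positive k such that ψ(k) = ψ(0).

5

Recall that surjectivity means every element of the codomain has a preimage under ψ.
Since gcd(21, 32) = 1, 21 is invertible modulo 32. Euclid's algorithm: 32 = 1·21 + 11, 21 = 1·11 + 10, 11 = 1·10 + 1; back-substituting gives 1 = 29·21 − 19·32, so 21⁻¹ ≡ 29 (mod 32).
For any y ∈ ℤ/32ℤ, x = 29(y − 14) mod 32 satisfies ψ(x) = 21·29(y − 14) + 14 ≡ y (since 21·29 ≡ 1 mod 32). So every y has a preimage.
Hence ψ is surjective.
Since ψ is surjective, we find ψ⁻¹(23): we need 21x ≡ 23 − 14 ≡ 9 (mod 32). Using 21⁻¹ = 29: x ≡ 29·9 = 261 = 8·32 + 5, so x = 5.
Check: ψ(5) = 21·5 + 14 = 119 = 3·32 + 23 ≡ 23 (mod 32).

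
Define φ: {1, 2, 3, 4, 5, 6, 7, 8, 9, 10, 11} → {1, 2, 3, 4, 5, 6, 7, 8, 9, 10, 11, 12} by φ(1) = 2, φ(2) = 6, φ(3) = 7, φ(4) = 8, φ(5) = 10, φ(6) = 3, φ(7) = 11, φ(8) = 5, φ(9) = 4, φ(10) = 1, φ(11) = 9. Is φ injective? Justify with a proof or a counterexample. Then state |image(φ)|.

11

The values φ(1), …, φ(11) are 2, 6, 7, 8, 10, 3, 11, 5, 4, 1, 9 — all distinct.
So φ(s) = φ(t) only when s = t, and φ is injective.
The image of φ is {1, 2, 3, 4, 5, 6, 7, 8, 9, 10, 11}, which has 11 elements.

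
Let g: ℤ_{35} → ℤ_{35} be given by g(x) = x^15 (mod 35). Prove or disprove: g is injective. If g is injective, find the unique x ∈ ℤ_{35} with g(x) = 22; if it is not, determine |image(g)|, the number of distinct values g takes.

15

g(4): Repeated squaring mod 35: 4^1 ≡ 4, 4^2 ≡ 4² = 16, 4^4 ≡ 16² = 256 ≡ 11, 4^8 ≡ 11² = 121 ≡ 16. Since 15 = 8 + 4 + 2 + 1, 4^15 ≡ 16·11·16·4: 16·11 = 176 ≡ 1, then 1·16 = 16, then 16·4 = 64 ≡ 29. So 4^15 ≡ 29 (mod 35).
g(9): Repeated squaring mod 35: 9^1 ≡ 9, 9^2 ≡ 9² = 81 ≡ 11, 9^4 ≡ 11² = 121 ≡ 16, 9^8 ≡ 16² = 256 ≡ 11. Since 15 = 8 + 4 + 2 + 1, 9^15 ≡ 11·16·11·9: 11·16 = 176 ≡ 1, then 1·11 = 11, then 11·9 = 99 ≡ 29. So 9^15 ≡ 29 (mod 35).
So g(4) = g(9) = 29 while 4 ≠ 9, thus g is not injective.
Since g is not injective, we determine |image(g)|. Computing x^15 mod 35 for each x (by repeated squaring, reducing mod 35 at every step), the values g(0), g(1), …, g(34) are: 0, 1, 8, 27, 29, 20, 6, 28, 22, 29, 20, 1, 13, 27, 14, 15, 1, 13, 22, 34, 20, 21, 8, 22, 34, 15, 6, 13, 7, 29, 15, 6, 8, 27, 34.
The distinct values are {0, 1, 6, 7, 8, 13, 14, 15, 20, 21, 22, 27, 28, 29, 34}; there are 15 of them.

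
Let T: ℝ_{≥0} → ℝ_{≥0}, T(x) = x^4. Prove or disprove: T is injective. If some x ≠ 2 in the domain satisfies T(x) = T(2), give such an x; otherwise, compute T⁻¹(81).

3

On ℝ_{≥0}, x ↦ x^4 is strictly increasing, so T(s) = T(t) forces s = t. Hence T is injective.
Since x ↦ x^4 is strictly increasing on ℝ_{≥0}, it is injective there, so no x ≠ 2 in the domain has T(x) = T(2). We therefore compute T⁻¹(81) = 81^{1/4} = 3 (indeed 3^4 = 81).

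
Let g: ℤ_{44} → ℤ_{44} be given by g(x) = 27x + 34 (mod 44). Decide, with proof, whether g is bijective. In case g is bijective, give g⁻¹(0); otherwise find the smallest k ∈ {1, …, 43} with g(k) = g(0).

2

Recall that g is injective if g(x_1) = g(x_2) implies x_1 = x_2.
Suppose g(x_1) = g(x_2) in ℤ_{44}. Then 27x_1 + 34 ≡ 27x_2 + 34 (mod 44), thus 27(x_1 − x_2) ≡ 0 (mod 44).
Since gcd(27, 44) = 1, 27 is invertible modulo 44, therefore x_1 − x_2 ≡ 0 (mod 44), i.e. x_1 = x_2.
We now compute 27⁻¹ mod 44 explicitly. Euclid's algorithm: 44 = 1·27 + 17, 27 = 1·17 + 10, 17 = 1·10 + 7, 10 = 1·7 + 3, 7 = 2·3 + 1; back-substituting gives 1 = 31·27 − 19·44, so 27⁻¹ ≡ 31 (mod 44).
For any y ∈ ℤ_{44}, x = 31(y − 34) mod 44 satisfies g(x) = 27·31(y − 34) + 34 ≡ y (since 27·31 ≡ 1 mod 44). So every y has a preimage.
Hence g is bijective.
Since g is bijective, we find g⁻¹(0): we need 27x ≡ 0 − 34 ≡ 10 (mod 44). Using 27⁻¹ = 31: x ≡ 31·10 = 310 = 7·44 + 2, so x = 2.
Check: g(2) = 27·2 + 34 = 88 = 2·44 + 0 ≡ 0 (mod 44).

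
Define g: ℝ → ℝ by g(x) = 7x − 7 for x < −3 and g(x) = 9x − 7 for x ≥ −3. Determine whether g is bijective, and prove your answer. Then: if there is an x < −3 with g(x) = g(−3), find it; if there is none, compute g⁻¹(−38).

-27/7

Both pieces are strictly increasing (slopes 7 and 9), so each is injective on its own interval.
The left piece maps (−∞, −3) onto (−∞, −28); the right piece maps [−3, ∞) onto [−34, ∞).
These images overlap. In particular g(−3) = −34 (right piece), and solving 7x − 7 = −34 on the left piece gives x = −27/7 < −3.
So g(−27/7) = g(−3) with −27/7 ≠ −3, and g is not injective, hence not bijective. This x = −27/7 is the requested value below −3.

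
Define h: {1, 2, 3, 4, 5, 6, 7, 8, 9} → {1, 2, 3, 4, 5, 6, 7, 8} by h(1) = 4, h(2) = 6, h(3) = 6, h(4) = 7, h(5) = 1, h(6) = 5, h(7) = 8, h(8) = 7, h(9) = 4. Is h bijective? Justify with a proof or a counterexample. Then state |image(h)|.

6

h(2) = 6 = h(3) with 2 ≠ 3, so h is not injective, hence not bijective.
The image of h is {1, 4, 5, 6, 7, 8}, which has 6 elements.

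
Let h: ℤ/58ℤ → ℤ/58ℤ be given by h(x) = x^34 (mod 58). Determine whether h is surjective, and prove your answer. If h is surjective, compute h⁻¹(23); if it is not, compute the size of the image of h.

30

h(28): Repeated squaring mod 58: 28^1 ≡ 28, 28^2 ≡ 28² = 784 ≡ 30, 28^4 ≡ 30² = 900 ≡ 30, 28^8 ≡ 30² = 900 ≡ 30, 28^16 ≡ 30² = 900 ≡ 30, 28^32 ≡ 30² = 900 ≡ 30. Since 34 = 32 + 2, 28^34 ≡ 30·30: 30·30 = 900 ≡ 30. So 28^34 ≡ 30 (mod 58).
h(30): Repeated squaring mod 58: 30^1 ≡ 30, 30^2 ≡ 30² = 900 ≡ 30, 30^4 ≡ 30² = 900 ≡ 30, 30^8 ≡ 30² = 900 ≡ 30, 30^16 ≡ 30² = 900 ≡ 30, 30^32 ≡ 30² = 900 ≡ 30. Since 34 = 32 + 2, 30^34 ≡ 30·30: 30·30 = 900 ≡ 30. So 30^34 ≡ 30 (mod 58).
So h(28) = h(30) = 30 while 28 ≠ 30, so h is not injective.
A non-injective map from the 58-element set ℤ/58ℤ to itself takes at most 57 distinct values, so it cannot be surjective. So h is not surjective.
Since h is not surjective, we determine |image(h)|. Computing x^34 mod 58 for each x (by repeated squaring, reducing mod 58 at every step), the values h(0), h(1), …, h(57) are: 0, 1, 6, 33, 36, 23, 24, 25, 42, 45, 22, 9, 28, 49, 34, 5, 20, 57, 38, 51, 16, 13, 54, 53, 52, 7, 4, 35, 30, 29, 30, 35, 4, 7, 52, 53, 54, 13, 16, 51, 38, 57, 20, 5, 34, 49, 28, 9, 22, 45, 42, 25, 24, 23, 36, 33, 6, 1.
The distinct values are {0, 1, 4, 5, 6, 7, 9, 13, 16, 20, 22, 23, 24, 25, 28, 29, 30, 33, 34, 35, 36, 38, 42, 45, 49, 51, 52, 53, 54, 57}; there are 30 of them.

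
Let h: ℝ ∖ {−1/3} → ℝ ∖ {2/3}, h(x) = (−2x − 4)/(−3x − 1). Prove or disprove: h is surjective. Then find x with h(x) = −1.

For any y ≠ 2/3, solving y(−3x − 1) = −2x − 4 for x gives a well-defined x ≠ −1/3. So h is surjective.
Solving h(x) = −1: cross-multiplying gives −2x − 4 = −1(−3x − 1), which rearranges to −5x = 5, so x = −1.

-1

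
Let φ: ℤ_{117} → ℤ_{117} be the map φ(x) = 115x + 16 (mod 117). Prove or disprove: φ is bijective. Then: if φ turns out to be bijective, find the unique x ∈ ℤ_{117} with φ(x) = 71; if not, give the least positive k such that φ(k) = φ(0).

Suppose φ(u) = φ(v) in ℤ_{117}. Then 115u + 16 ≡ 115v + 16 (mod 117), hence 115(u − v) ≡ 0 (mod 117).
Since gcd(115, 117) = 1, 115 is invertible modulo 117, hence u − v ≡ 0 (mod 117), i.e. u = v.
We now compute 115⁻¹ mod 117 explicitly. Euclid's algorithm: 117 = 1·115 + 2, 115 = 57·2 + 1; back-substituting gives 1 = 58·115 − 57·117, so 115⁻¹ ≡ 58 (mod 117).
Then y ↦ 58(y − 16) is a two-sided inverse to φ, so every y ∈ ℤ_{117} has a preimage.
Thus φ is bijective.
Since φ is bijective, we find φ⁻¹(71): we need 115x ≡ 71 − 16 ≡ 55 (mod 117). Using 115⁻¹ = 58: x ≡ 58·55 = 3190 = 27·117 + 31, so x = 31.
Check: φ(31) = 115·31 + 16 = 3581 = 30·117 + 71 ≡ 71 (mod 117).

31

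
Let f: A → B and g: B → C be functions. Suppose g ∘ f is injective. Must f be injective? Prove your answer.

injective

Suppose f(a) = f(b). Applying g: (g ∘ f)(a) = (g ∘ f)(b). Since g ∘ f is injective, a = b. Hence f is injective.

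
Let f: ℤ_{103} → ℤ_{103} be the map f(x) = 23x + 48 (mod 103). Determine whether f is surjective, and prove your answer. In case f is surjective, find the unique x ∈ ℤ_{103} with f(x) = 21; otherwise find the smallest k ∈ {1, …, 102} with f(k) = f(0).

Since gcd(23, 103) = 1, 23 is invertible modulo 103. Euclid's algorithm: 103 = 4·23 + 11, 23 = 2·11 + 1; back-substituting gives 1 = 9·23 − 2·103, so 23⁻¹ ≡ 9 (mod 103).
Then y ↦ 9(y − 48) is a two-sided inverse to f, so every y ∈ ℤ_{103} has a preimage.
Hence f is surjective.
Since f is surjective, we find f⁻¹(21): we need 23x ≡ 21 − 48 ≡ 76 (mod 103). Using 23⁻¹ = 9: x ≡ 9·76 = 684 = 6·103 + 66, so x = 66.
Check: f(66) = 23·66 + 48 = 1566 = 15·103 + 21 ≡ 21 (mod 103).

66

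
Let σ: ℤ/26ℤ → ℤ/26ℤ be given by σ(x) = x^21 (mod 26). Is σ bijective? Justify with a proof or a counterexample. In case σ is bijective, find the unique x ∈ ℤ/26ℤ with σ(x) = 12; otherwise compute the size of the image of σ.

10

σ(1) = 1^21 = 1.
σ(3): Repeated squaring mod 26: 3^1 ≡ 3, 3^2 ≡ 3² = 9, 3^4 ≡ 9² = 81 ≡ 3, 3^8 ≡ 3² = 9, 3^16 ≡ 9² = 81 ≡ 3. Since 21 = 16 + 4 + 1, 3^21 ≡ 3·3·3: 3·3 = 9, then 9·3 = 27 ≡ 1. So 3^21 ≡ 1 (mod 26).
So σ(1) = σ(3) = 1 while 1 ≠ 3, hence σ is not injective, hence not bijective.
Since σ is not bijective, we determine |image(σ)|. Computing x^21 mod 26 for each x (by repeated squaring, reducing mod 26 at every step), the values σ(0), σ(1), …, σ(25) are: 0, 1, 18, 1, 12, 5, 18, 21, 8, 1, 12, 21, 12, 13, 14, 5, 14, 25, 18, 5, 8, 21, 14, 25, 8, 25.
The distinct values are {0, 1, 5, 8, 12, 13, 14, 18, 21, 25}; there are 10 of them.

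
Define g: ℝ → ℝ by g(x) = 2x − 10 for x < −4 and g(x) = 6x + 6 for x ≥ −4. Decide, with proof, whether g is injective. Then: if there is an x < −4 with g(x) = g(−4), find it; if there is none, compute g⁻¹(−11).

-17/6

Both pieces are strictly increasing (slopes 2 and 6), so each is injective on its own interval.
The left piece maps (−∞, −4) onto (−∞, −18); the right piece maps [−4, ∞) onto [−18, ∞).
These images are disjoint, so no value is attained by both pieces. Therefore g is injective.
Because the two images are disjoint, no x < −4 has g(x) = g(−4), so we compute g⁻¹(−11): −11 lies in [−18, ∞), so solve 6x + 6 = −11: x = (−11 − 6)/6 = −17/6.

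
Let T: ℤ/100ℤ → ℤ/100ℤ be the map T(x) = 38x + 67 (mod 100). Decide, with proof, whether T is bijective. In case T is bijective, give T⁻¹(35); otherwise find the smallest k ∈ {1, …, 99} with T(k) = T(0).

50

Recall that injectivity means: for all x_1, x_2 in the domain, T(x_1) = T(x_2) implies x_1 = x_2.
We have gcd(38, 100) = 2 > 1. Taking x_1 = 0 and x_2 = 50: T(0) = 67 and T(50) = 38·50 + 67 = 1967 ≡ 67 (mod 100).
So T(0) = T(50) while 0 ≠ 50, so T is not injective, hence not bijective.
Since T is not bijective, we find the least positive k with T(k) = T(0): this means 38k ≡ 0 (mod 100), i.e. 100 ∣ 38k. Since gcd(38, 100) = 2, dividing through by 2 this holds exactly when 50 ∣ 19k, and as gcd(19, 50) = 1, exactly when 50 ∣ k.
The smallest positive such k is 50.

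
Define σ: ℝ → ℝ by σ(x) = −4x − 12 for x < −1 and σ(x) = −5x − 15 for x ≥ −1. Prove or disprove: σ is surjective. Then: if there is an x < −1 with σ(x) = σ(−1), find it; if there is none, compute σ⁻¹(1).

-13/4

Both pieces are strictly decreasing (slopes −4 and −5), so each is injective on its own interval.
The left piece maps (−∞, −1) onto (−8, ∞); the right piece maps [−1, ∞) onto (−∞, −10].
The union (−8, ∞) ∪ (−∞, −10] omits the interval between −8 and −10; in particular −8 has no preimage. So σ is not surjective.
Because the two images are disjoint, no x < −1 has σ(x) = σ(−1), so we compute σ⁻¹(1): 1 lies in (−8, ∞), so solve −4x − 12 = 1: x = (1 + 12)/(−4) = −13/4.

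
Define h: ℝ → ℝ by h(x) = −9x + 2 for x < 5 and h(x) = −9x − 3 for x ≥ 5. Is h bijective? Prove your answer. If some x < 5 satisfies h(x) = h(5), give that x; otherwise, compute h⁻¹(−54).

17/3

Both pieces are strictly decreasing (slopes −9 and −9), so each is injective on its own interval.
The left piece maps (−∞, 5) onto (−43, ∞); the right piece maps [5, ∞) onto (−∞, −48].
The images leave a gap (−43 has no preimage), so h is not surjective, hence not bijective.
Because the two images are disjoint, no x < 5 has h(x) = h(5), so we compute h⁻¹(−54): −54 lies in (−∞, −48], so solve −9x − 3 = −54: x = (−54 + 3)/(−9) = 17/3.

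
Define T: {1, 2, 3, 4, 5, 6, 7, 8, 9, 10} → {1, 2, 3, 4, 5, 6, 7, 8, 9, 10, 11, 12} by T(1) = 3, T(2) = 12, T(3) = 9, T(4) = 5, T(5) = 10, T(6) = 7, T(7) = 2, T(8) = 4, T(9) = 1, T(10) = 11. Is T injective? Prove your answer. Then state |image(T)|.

10

The values T(1), …, T(10) are 3, 12, 9, 5, 10, 7, 2, 4, 1, 11 — all distinct.
So T(s) = T(t) only when s = t, and T is injective.
The image of T is {1, 2, 3, 4, 5, 7, 9, 10, 11, 12}, which has 10 elements.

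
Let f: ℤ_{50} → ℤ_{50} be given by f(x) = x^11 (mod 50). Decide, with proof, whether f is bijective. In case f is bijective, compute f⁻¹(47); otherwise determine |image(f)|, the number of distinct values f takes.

f(0) = 0^11 = 0.
f(10): Repeated squaring mod 50: 10^1 ≡ 10, 10^2 ≡ 10² = 100 ≡ 0, 10^4 ≡ 0² = 0, 10^8 ≡ 0² = 0. Since 11 = 8 + 2 + 1, 10^11 ≡ 0·0·10: 0·0 = 0, then 0·10 = 0. So 10^11 ≡ 0 (mod 50).
So f(0) = f(10) = 0 while 0 ≠ 10, hence f is not injective, hence not bijective.
Since f is not bijective, we determine |image(f)|. Computing x^11 mod 50 for each x (by repeated squaring, reducing mod 50 at every step), the values f(0), f(1), …, f(49) are: 0, 1, 48, 47, 4, 25, 6, 43, 42, 9, 0, 11, 38, 37, 14, 25, 16, 33, 32, 19, 0, 21, 28, 27, 24, 25, 26, 23, 22, 29, 0, 31, 18, 17, 34, 25, 36, 13, 12, 39, 0, 41, 8, 7, 44, 25, 46, 3, 2, 49.
The distinct values are {0, 1, 2, 3, 4, 6, 7, 8, 9, 11, 12, 13, 14, 16, 17, 18, 19, 21, 22, 23, 24, 25, 26, 27, 28, 29, 31, 32, 33, 34, 36, 37, 38, 39, 41, 42, 43, 44, 46, 47, 48, 49}; there are 42 of them.

42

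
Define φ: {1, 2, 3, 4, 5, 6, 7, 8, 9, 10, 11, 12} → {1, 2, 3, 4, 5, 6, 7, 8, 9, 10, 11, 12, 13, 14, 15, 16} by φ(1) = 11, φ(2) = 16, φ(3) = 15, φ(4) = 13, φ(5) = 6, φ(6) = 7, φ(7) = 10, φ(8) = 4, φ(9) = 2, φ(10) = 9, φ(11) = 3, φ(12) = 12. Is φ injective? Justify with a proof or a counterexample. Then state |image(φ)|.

The values φ(1), …, φ(12) are 11, 16, 15, 13, 6, 7, 10, 4, 2, 9, 3, 12 — all distinct.
So φ(a) = φ(b) only when a = b, and φ is injective.
The image of φ is {2, 3, 4, 6, 7, 9, 10, 11, 12, 13, 15, 16}, which has 12 elements.

12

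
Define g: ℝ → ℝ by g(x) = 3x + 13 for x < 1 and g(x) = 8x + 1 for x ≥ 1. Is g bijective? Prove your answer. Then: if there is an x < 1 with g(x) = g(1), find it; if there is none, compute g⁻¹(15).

Both pieces are strictly increasing (slopes 3 and 8), so each is injective on its own interval.
The left piece maps (−∞, 1) onto (−∞, 16); the right piece maps [1, ∞) onto [9, ∞).
These images overlap. In particular g(1) = 9 (right piece), and solving 3x + 13 = 9 on the left piece gives x = −4/3 < 1.
So g(−4/3) = g(1) with −4/3 ≠ 1, and g is not injective, hence not bijective. This x = −4/3 is the requested value below 1.

-4/3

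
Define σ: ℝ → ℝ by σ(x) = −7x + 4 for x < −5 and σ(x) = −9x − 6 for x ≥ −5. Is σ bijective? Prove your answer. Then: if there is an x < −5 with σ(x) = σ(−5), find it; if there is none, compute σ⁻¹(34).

-40/9

Both pieces are strictly decreasing (slopes −7 and −9), so each is injective on its own interval.
The left piece maps (−∞, −5) onto (39, ∞); the right piece maps [−5, ∞) onto (−∞, 39].
Since 39 = 39, the images partition ℝ: σ is injective and surjective, hence bijective.
Because the two images are disjoint, no x < −5 has σ(x) = σ(−5), so we compute σ⁻¹(34): 34 lies in (−∞, 39], so solve −9x − 6 = 34: x = (34 + 6)/(−9) = −40/9.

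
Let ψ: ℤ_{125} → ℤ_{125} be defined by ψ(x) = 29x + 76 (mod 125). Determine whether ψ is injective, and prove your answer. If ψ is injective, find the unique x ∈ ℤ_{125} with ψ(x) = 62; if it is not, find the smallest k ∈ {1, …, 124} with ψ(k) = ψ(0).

34

Suppose ψ(s) = ψ(t) in ℤ_{125}. Then 29s + 76 ≡ 29t + 76 (mod 125), therefore 29(s − t) ≡ 0 (mod 125).
Since gcd(29, 125) = 1, 29 is invertible modulo 125, so s − t ≡ 0 (mod 125), i.e. s = t.
So ψ is injective.
We now compute 29⁻¹ mod 125 explicitly. Euclid's algorithm: 125 = 4·29 + 9, 29 = 3·9 + 2, 9 = 4·2 + 1; back-substituting gives 1 = 69·29 − 16·125, so 29⁻¹ ≡ 69 (mod 125).
Since ψ is injective, we compute ψ⁻¹(62): solve 29x + 76 ≡ 62 (mod 125), i.e. 29x ≡ 111 (mod 125).
Multiplying by 29⁻¹ = 69 gives x ≡ 69·111 = 7659 = 61·125 + 34 ≡ 34 (mod 125).
Check: ψ(34) = 29·34 + 76 = 1062 = 8·125 + 62 ≡ 62 (mod 125).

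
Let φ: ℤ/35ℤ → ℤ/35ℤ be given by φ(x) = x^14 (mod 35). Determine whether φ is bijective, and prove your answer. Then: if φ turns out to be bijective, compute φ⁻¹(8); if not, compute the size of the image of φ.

12

φ(1) = 1^14 = 1.
φ(6): Repeated squaring mod 35: 6^1 ≡ 6, 6^2 ≡ 6² = 36 ≡ 1, 6^4 ≡ 1² = 1, 6^8 ≡ 1² = 1. Since 14 = 8 + 4 + 2, 6^14 ≡ 1·1·1: 1·1 = 1, then 1·1 = 1. So 6^14 ≡ 1 (mod 35).
So φ(1) = φ(6) = 1 while 1 ≠ 6, hence φ is not injective, hence not bijective.
Since φ is not bijective, we determine |image(φ)|. Computing x^14 mod 35 for each x (by repeated squaring, reducing mod 35 at every step), the values φ(0), φ(1), …, φ(34) are: 0, 1, 4, 9, 16, 25, 1, 14, 29, 11, 30, 16, 4, 29, 21, 15, 11, 9, 9, 11, 15, 21, 29, 4, 16, 30, 11, 29, 14, 1, 25, 16, 9, 4, 1.
The distinct values are {0, 1, 4, 9, 11, 14, 15, 16, 21, 25, 29, 30}; there are 12 of them.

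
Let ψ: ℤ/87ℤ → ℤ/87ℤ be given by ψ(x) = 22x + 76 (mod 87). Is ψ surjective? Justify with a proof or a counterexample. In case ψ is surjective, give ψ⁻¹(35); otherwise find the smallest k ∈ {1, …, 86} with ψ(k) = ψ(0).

10

Since gcd(22, 87) = 1, 22 is invertible modulo 87. Euclid's algorithm: 87 = 3·22 + 21, 22 = 1·21 + 1; back-substituting gives 1 = 4·22 − 1·87, so 22⁻¹ ≡ 4 (mod 87).
For any y ∈ ℤ/87ℤ, x = 4(y − 76) mod 87 satisfies ψ(x) = 22·4(y − 76) + 76 ≡ y (since 22·4 ≡ 1 mod 87). So every y has a preimage.
Thus ψ is surjective.
Since ψ is surjective, we compute ψ⁻¹(35): solve 22x + 76 ≡ 35 (mod 87), i.e. 22x ≡ 46 (mod 87).
Multiplying by 22⁻¹ = 4 gives x ≡ 4·46 = 184 = 2·87 + 10 ≡ 10 (mod 87).
Check: ψ(10) = 22·10 + 76 = 296 = 3·87 + 35 ≡ 35 (mod 87).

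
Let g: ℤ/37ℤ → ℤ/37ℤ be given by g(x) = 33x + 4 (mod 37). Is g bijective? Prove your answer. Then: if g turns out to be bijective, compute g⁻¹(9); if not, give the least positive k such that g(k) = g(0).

8

Recall: g is injective when g(x_1) = g(x_2) forces x_1 = x_2.
Suppose g(x_1) = g(x_2) in ℤ/37ℤ. Then 33x_1 + 4 ≡ 33x_2 + 4 (mod 37), hence 33(x_1 − x_2) ≡ 0 (mod 37).
Since gcd(33, 37) = 1, 33 is invertible modulo 37, so x_1 − x_2 ≡ 0 (mod 37), i.e. x_1 = x_2.
We now compute 33⁻¹ mod 37 explicitly. Euclid's algorithm: 37 = 1·33 + 4, 33 = 8·4 + 1; back-substituting gives 1 = 9·33 − 8·37, so 33⁻¹ ≡ 9 (mod 37).
For any y ∈ ℤ/37ℤ, x = 9(y − 4) mod 37 satisfies g(x) = 33·9(y − 4) + 4 ≡ y (since 33·9 ≡ 1 mod 37). So every y has a preimage.
So g is bijective.
Since g is bijective, we compute g⁻¹(9): solve 33x + 4 ≡ 9 (mod 37), i.e. 33x ≡ 5 (mod 37).
Multiplying by 33⁻¹ = 9 gives x ≡ 9·5 = 45 = 1·37 + 8 ≡ 8 (mod 37).
Check: g(8) = 33·8 + 4 = 268 = 7·37 + 9 ≡ 9 (mod 37).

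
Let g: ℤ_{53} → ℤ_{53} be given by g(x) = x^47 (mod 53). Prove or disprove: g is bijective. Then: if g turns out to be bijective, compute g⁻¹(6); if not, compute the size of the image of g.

Since 53 is prime, the nonzero elements of ℤ_{53} form a cyclic group of order 52.
As gcd(47, 52) = 1, raising to the 47th power is a bijection on this group: if a^47 ≡ b^47 then (ab^{−1})^47 = 1, and the only element of order dividing gcd(47, 52) = 1 is 1, so a = b.
With g(0) = 0 this makes g injective on all of ℤ_{53}, hence bijective (finite equal-size domain and codomain). In particular g is bijective.
Since g is bijective, we find the preimage of 6. The inverse of x ↦ x^47 on (ℤ_{53})^× is x ↦ x^31, because 47·31 = 1457 = 28·52 + 1 ≡ 1 (mod 52) and x^{52} = 1 for x ≠ 0 (Fermat). So g⁻¹(6) = 6^31 mod 53.
Repeated squaring mod 53: 6^1 ≡ 6, 6^2 ≡ 6² = 36, 6^4 ≡ 36² = 1296 ≡ 24, 6^8 ≡ 24² = 576 ≡ 46, 6^16 ≡ 46² = 2116 ≡ 49. Since 31 = 16 + 8 + 4 + 2 + 1, 6^31 ≡ 49·46·24·36·6: 49·46 = 2254 ≡ 28, then 28·24 = 672 ≡ 36, then 36·36 = 1296 ≡ 24, then 24·6 = 144 ≡ 38. So 6^31 ≡ 38 (mod 53).
Hence g⁻¹(6) = 38.

38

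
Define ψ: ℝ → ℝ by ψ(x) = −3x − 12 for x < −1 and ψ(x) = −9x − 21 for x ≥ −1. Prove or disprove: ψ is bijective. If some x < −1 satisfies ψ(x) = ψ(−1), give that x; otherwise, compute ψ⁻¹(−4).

Both pieces are strictly decreasing (slopes −3 and −9), so each is injective on its own interval.
The left piece maps (−∞, −1) onto (−9, ∞); the right piece maps [−1, ∞) onto (−∞, −12].
The images leave a gap (−9 has no preimage), so ψ is not surjective, hence not bijective.
Because the two images are disjoint, no x < −1 has ψ(x) = ψ(−1), so we compute ψ⁻¹(−4): −4 lies in (−9, ∞), so solve −3x − 12 = −4: x = (−4 + 12)/(−3) = −8/3.

-8/3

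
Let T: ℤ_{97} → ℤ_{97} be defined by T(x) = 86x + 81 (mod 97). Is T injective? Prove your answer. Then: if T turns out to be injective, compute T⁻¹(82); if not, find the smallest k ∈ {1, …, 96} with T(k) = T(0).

Recall: injectivity means: for all x_1, x_2 in the domain, T(x_1) = T(x_2) implies x_1 = x_2.
If T(x_1) = T(x_2), then 86x_1 ≡ 86x_2 (mod 97). Because gcd(86, 97) = 1, we may cancel 86 to get x_1 ≡ x_2 (mod 97).
Thus T is injective.
We now compute 86⁻¹ mod 97 explicitly. Euclid's algorithm: 97 = 1·86 + 11, 86 = 7·11 + 9, 11 = 1·9 + 2, 9 = 4·2 + 1; back-substituting gives 1 = 44·86 − 39·97, so 86⁻¹ ≡ 44 (mod 97).
Since T is injective, we find T⁻¹(82): we need 86x ≡ 82 − 81 ≡ 1 (mod 97). Using 86⁻¹ = 44: x ≡ 44·1 = 44, so x = 44.
Check: T(44) = 86·44 + 81 = 3865 = 39·97 + 82 ≡ 82 (mod 97).

44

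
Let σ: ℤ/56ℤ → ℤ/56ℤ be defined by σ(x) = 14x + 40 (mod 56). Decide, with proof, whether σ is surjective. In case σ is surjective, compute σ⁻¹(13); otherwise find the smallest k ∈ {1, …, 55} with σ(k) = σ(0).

4

Since gcd(14, 56) = 14, we have 14x ≡ 0 (mod 14) for all x, so σ(x) ≡ 12 (mod 14).
But 0 ≢ 12 (mod 14), so 0 ∈ ℤ/56ℤ has no preimage. So σ is not surjective.
Since σ is not surjective, we find the least positive k with σ(k) = σ(0): this means 14k ≡ 0 (mod 56), i.e. 56 ∣ 14k. Since gcd(14, 56) = 14, dividing through by 14 this holds exactly when 4 ∣ k.
The smallest positive such k is 4.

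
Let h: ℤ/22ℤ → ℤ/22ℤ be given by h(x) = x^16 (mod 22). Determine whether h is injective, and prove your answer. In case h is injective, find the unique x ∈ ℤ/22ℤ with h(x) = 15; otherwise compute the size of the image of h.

h(10): Repeated squaring mod 22: 10^1 ≡ 10, 10^2 ≡ 10² = 100 ≡ 12, 10^4 ≡ 12² = 144 ≡ 12, 10^8 ≡ 12² = 144 ≡ 12, 10^16 ≡ 12² = 144 ≡ 12. So 10^16 ≡ 12 (mod 22).
h(12): Repeated squaring mod 22: 12^1 ≡ 12, 12^2 ≡ 12² = 144 ≡ 12, 12^4 ≡ 12² = 144 ≡ 12, 12^8 ≡ 12² = 144 ≡ 12, 12^16 ≡ 12² = 144 ≡ 12. So 12^16 ≡ 12 (mod 22).
So h(10) = h(12) = 12 while 10 ≠ 12, therefore h is not injective.
Since h is not injective, we determine |image(h)|. Computing x^16 mod 22 for each x (by repeated squaring, reducing mod 22 at every step), the values h(0), h(1), …, h(21) are: 0, 1, 20, 3, 4, 5, 16, 15, 14, 9, 12, 11, 12, 9, 14, 15, 16, 5, 4, 3, 20, 1.
The distinct values are {0, 1, 3, 4, 5, 9, 11, 12, 14, 15, 16, 20}; there are 12 of them.

12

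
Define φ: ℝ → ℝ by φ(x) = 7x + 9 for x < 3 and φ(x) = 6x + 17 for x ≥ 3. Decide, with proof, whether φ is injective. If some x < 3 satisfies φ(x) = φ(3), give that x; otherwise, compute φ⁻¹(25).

Both pieces are strictly increasing (slopes 7 and 6), so each is injective on its own interval.
The left piece maps (−∞, 3) onto (−∞, 30); the right piece maps [3, ∞) onto [35, ∞).
These images are disjoint, so no value is attained by both pieces. Hence φ is injective.
Because the two images are disjoint, no x < 3 has φ(x) = φ(3), so we compute φ⁻¹(25): 25 lies in (−∞, 30), so solve 7x + 9 = 25: x = (25 − 9)/7 = 16/7.

16/7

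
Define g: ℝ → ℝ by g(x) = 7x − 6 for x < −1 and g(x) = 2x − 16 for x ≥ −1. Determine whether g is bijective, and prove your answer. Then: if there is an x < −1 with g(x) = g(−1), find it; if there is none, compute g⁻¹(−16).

-12/7

Both pieces are strictly increasing (slopes 7 and 2), so each is injective on its own interval.
The left piece maps (−∞, −1) onto (−∞, −13); the right piece maps [−1, ∞) onto [−18, ∞).
These images overlap. In particular g(−1) = −18 (right piece), and solving 7x − 6 = −18 on the left piece gives x = −12/7 < −1.
So g(−12/7) = g(−1) with −12/7 ≠ −1, and g is not injective, hence not bijective. This x = −12/7 is the requested value below −1.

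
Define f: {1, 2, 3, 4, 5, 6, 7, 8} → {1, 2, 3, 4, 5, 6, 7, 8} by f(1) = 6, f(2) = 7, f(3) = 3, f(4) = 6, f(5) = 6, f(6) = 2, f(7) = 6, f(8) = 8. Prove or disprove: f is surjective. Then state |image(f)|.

No element maps to 1, so f is not surjective.
The image of f is {2, 3, 6, 7, 8}, which has 5 elements.

5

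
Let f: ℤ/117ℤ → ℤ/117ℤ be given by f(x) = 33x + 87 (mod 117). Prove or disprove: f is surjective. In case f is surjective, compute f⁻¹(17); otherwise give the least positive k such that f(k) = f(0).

Since gcd(33, 117) = 3, we have 33x ≡ 0 (mod 3) for all x, so f(x) ≡ 0 (mod 3).
But 1 ≢ 0 (mod 3), so 1 ∈ ℤ/117ℤ has no preimage. So f is not surjective.
Since f is not surjective, we find the least positive k with f(k) = f(0): this means 33k ≡ 0 (mod 117), i.e. 117 ∣ 33k. Since gcd(33, 117) = 3, dividing through by 3 this holds exactly when 39 ∣ 11k, and as gcd(11, 39) = 1, exactly when 39 ∣ k.
The smallest positive such k is 39.

39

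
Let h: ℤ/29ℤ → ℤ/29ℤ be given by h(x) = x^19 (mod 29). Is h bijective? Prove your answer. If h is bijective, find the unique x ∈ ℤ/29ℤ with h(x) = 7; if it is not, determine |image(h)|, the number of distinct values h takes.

24

Since 29 is prime, the nonzero elements of ℤ/29ℤ form a cyclic group of order 28.
As gcd(19, 28) = 1, raising to the 19th power is a bijection on this group: if s^19 ≡ t^19 then (st^{−1})^19 = 1, and the only element of order dividing gcd(19, 28) = 1 is 1, so s = t.
With h(0) = 0 this makes h injective on all of ℤ/29ℤ, hence bijective (finite equal-size domain and codomain). In particular h is bijective.
Since h is bijective, we find the preimage of 7. The inverse of x ↦ x^19 on (ℤ/29ℤ)^× is x ↦ x^3, because 19·3 = 57 = 2·28 + 1 ≡ 1 (mod 28) and x^{28} = 1 for x ≠ 0 (Fermat). So h⁻¹(7) = 7^3 mod 29.
Repeated squaring mod 29: 7^1 ≡ 7, 7^2 ≡ 7² = 49 ≡ 20. Since 3 = 2 + 1, 7^3 ≡ 20·7: 20·7 = 140 ≡ 24. So 7^3 ≡ 24 (mod 29).
Hence h⁻¹(7) = 24.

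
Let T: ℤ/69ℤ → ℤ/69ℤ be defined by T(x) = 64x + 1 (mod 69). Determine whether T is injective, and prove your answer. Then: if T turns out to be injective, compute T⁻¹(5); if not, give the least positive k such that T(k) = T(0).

Suppose T(x_1) = T(x_2) in ℤ/69ℤ. Then 64x_1 + 1 ≡ 64x_2 + 1 (mod 69), therefore 64(x_1 − x_2) ≡ 0 (mod 69).
Since gcd(64, 69) = 1, 64 is invertible modulo 69, so x_1 − x_2 ≡ 0 (mod 69), i.e. x_1 = x_2.
Hence T is injective.
We now compute 64⁻¹ mod 69 explicitly. Euclid's algorithm: 69 = 1·64 + 5, 64 = 12·5 + 4, 5 = 1·4 + 1; back-substituting gives 1 = 55·64 − 51·69, so 64⁻¹ ≡ 55 (mod 69).
Since T is injective, we compute T⁻¹(5): solve 64x + 1 ≡ 5 (mod 69), i.e. 64x ≡ 4 (mod 69).
Multiplying by 64⁻¹ = 55 gives x ≡ 55·4 = 220 = 3·69 + 13 ≡ 13 (mod 69).
Check: T(13) = 64·13 + 1 = 833 = 12·69 + 5 ≡ 5 (mod 69).

13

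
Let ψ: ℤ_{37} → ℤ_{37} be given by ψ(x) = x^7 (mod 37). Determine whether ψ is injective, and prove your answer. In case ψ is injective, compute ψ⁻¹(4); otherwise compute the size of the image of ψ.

Since 37 is prime, the nonzero elements of ℤ_{37} form a cyclic group of order 36.
As gcd(7, 36) = 1, raising to the 7th power is a bijection on this group: if u^7 ≡ v^7 then (uv^{−1})^7 = 1, and the only element of order dividing gcd(7, 36) = 1 is 1, so u = v.
With ψ(0) = 0 this makes ψ injective on all of ℤ_{37}, hence bijective (finite equal-size domain and codomain). In particular ψ is injective.
Since ψ is injective, we find the preimage of 4. The inverse of x ↦ x^7 on (ℤ_{37})^× is x ↦ x^31, because 7·31 = 217 = 6·36 + 1 ≡ 1 (mod 36) and x^{36} = 1 for x ≠ 0 (Fermat). So ψ⁻¹(4) = 4^31 mod 37.
Repeated squaring mod 37: 4^1 ≡ 4, 4^2 ≡ 4² = 16, 4^4 ≡ 16² = 256 ≡ 34, 4^8 ≡ 34² = 1156 ≡ 9, 4^16 ≡ 9² = 81 ≡ 7. Since 31 = 16 + 8 + 4 + 2 + 1, 4^31 ≡ 7·9·34·16·4: 7·9 = 63 ≡ 26, then 26·34 = 884 ≡ 33, then 33·16 = 528 ≡ 10, then 10·4 = 40 ≡ 3. So 4^31 ≡ 3 (mod 37).
Hence ψ⁻¹(4) = 3.

3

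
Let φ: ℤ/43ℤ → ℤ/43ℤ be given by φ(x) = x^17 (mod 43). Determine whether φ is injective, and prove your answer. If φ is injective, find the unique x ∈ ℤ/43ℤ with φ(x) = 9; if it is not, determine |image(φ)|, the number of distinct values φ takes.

10

Since 43 is prime, the nonzero elements of ℤ/43ℤ form a cyclic group of order 42.
As gcd(17, 42) = 1, raising to the 17th power is a bijection on this group: if x_1^17 ≡ x_2^17 then (x_1x_2^{−1})^17 = 1, and the only element of order dividing gcd(17, 42) = 1 is 1, so x_1 = x_2.
With φ(0) = 0 this makes φ injective on all of ℤ/43ℤ, hence bijective (finite equal-size domain and codomain). In particular φ is injective.
Since φ is injective, we find the preimage of 9. The inverse of x ↦ x^17 on (ℤ/43ℤ)^× is x ↦ x^5, because 17·5 = 85 = 2·42 + 1 ≡ 1 (mod 42) and x^{42} = 1 for x ≠ 0 (Fermat). So φ⁻¹(9) = 9^5 mod 43.
Repeated squaring mod 43: 9^1 ≡ 9, 9^2 ≡ 9² = 81 ≡ 38, 9^4 ≡ 38² = 1444 ≡ 25. Since 5 = 4 + 1, 9^5 ≡ 25·9: 25·9 = 225 ≡ 10. So 9^5 ≡ 10 (mod 43).
Hence φ⁻¹(9) = 10.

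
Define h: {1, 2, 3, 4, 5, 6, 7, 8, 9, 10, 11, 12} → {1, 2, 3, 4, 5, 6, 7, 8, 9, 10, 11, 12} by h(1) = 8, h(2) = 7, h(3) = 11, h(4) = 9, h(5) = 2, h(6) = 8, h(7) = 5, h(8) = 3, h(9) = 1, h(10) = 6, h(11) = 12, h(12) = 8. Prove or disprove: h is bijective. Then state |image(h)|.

h(1) = 8 = h(6) with 1 ≠ 6, so h is not injective, hence not bijective.
The image of h is {1, 2, 3, 5, 6, 7, 8, 9, 11, 12}, which has 10 elements.

10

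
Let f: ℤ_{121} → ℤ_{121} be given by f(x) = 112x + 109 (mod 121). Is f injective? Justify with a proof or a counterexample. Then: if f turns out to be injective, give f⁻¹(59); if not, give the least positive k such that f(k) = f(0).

19

If f(s) = f(t), then 112s ≡ 112t (mod 121). Because gcd(112, 121) = 1, we may cancel 112 to get s ≡ t (mod 121).
So f is injective.
We now compute 112⁻¹ mod 121 explicitly. Euclid's algorithm: 121 = 1·112 + 9, 112 = 12·9 + 4, 9 = 2·4 + 1; back-substituting gives 1 = 94·112 − 87·121, so 112⁻¹ ≡ 94 (mod 121).
Since f is injective, we compute f⁻¹(59): solve 112x + 109 ≡ 59 (mod 121), i.e. 112x ≡ 71 (mod 121).
Multiplying by 112⁻¹ = 94 gives x ≡ 94·71 = 6674 = 55·121 + 19 ≡ 19 (mod 121).
Check: f(19) = 112·19 + 109 = 2237 = 18·121 + 59 ≡ 59 (mod 121).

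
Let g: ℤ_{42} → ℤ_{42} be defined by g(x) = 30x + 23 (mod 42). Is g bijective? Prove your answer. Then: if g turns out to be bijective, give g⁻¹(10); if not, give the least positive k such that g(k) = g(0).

Recall that g is injective when g(s) = g(t) forces s = t.
We have gcd(30, 42) = 6 > 1. Taking s = 0 and t = 7: g(0) = 23 and g(7) = 30·7 + 23 = 233 ≡ 23 (mod 42).
So g(0) = g(7) while 0 ≠ 7, hence g is not injective, hence not bijective.
Since g is not bijective, we find the least positive k with g(k) = g(0): this means 30k ≡ 0 (mod 42), i.e. 42 ∣ 30k. Since gcd(30, 42) = 6, dividing through by 6 this holds exactly when 7 ∣ 5k, and as gcd(5, 7) = 1, exactly when 7 ∣ k.
The smallest positive such k is 7.

7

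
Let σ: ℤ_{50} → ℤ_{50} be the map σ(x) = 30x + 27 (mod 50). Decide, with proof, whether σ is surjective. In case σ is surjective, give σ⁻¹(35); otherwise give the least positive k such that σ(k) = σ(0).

Since gcd(30, 50) = 10, we have 30x ≡ 0 (mod 10) for all x, so σ(x) ≡ 7 (mod 10).
But 0 ≢ 7 (mod 10), so 0 ∈ ℤ_{50} has no preimage. Thus σ is not surjective.
Since σ is not surjective, we find the least positive k with σ(k) = σ(0): this means 30k ≡ 0 (mod 50), i.e. 50 ∣ 30k. Since gcd(30, 50) = 10, dividing through by 10 this holds exactly when 5 ∣ 3k, and as gcd(3, 5) = 1, exactly when 5 ∣ k.
The smallest positive such k is 5.

5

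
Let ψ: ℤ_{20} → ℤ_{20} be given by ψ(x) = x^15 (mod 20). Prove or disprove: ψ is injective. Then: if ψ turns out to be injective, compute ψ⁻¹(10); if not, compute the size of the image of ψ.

15

ψ(0) = 0^15 = 0.
ψ(10): Repeated squaring mod 20: 10^1 ≡ 10, 10^2 ≡ 10² = 100 ≡ 0, 10^4 ≡ 0² = 0, 10^8 ≡ 0² = 0. Since 15 = 8 + 4 + 2 + 1, 10^15 ≡ 0·0·0·10: 0·0 = 0, then 0·0 = 0, then 0·10 = 0. So 10^15 ≡ 0 (mod 20).
So ψ(0) = ψ(10) = 0 while 0 ≠ 10, so ψ is not injective.
Since ψ is not injective, we determine |image(ψ)|. Computing x^15 mod 20 for each x (by repeated squaring, reducing mod 20 at every step), the values ψ(0), ψ(1), …, ψ(19) are: 0, 1, 8, 7, 4, 5, 16, 3, 12, 9, 0, 11, 8, 17, 4, 15, 16, 13, 12, 19.
The distinct values are {0, 1, 3, 4, 5, 7, 8, 9, 11, 12, 13, 15, 16, 17, 19}; there are 15 of them.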